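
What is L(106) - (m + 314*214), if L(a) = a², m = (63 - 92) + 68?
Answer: -55999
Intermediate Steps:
m = 39 (m = -29 + 68 = 39)
L(106) - (m + 314*214) = 106² - (39 + 314*214) = 11236 - (39 + 67196) = 11236 - 1*67235 = 11236 - 67235 = -55999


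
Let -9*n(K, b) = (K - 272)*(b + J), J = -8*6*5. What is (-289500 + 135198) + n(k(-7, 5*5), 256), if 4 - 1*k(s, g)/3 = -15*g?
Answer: -1402558/9 ≈ -1.5584e+5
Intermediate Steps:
k(s, g) = 12 + 45*g (k(s, g) = 12 - (-45)*g = 12 + 45*g)
J = -240 (J = -48*5 = -240)
n(K, b) = -(-272 + K)*(-240 + b)/9 (n(K, b) = -(K - 272)*(b - 240)/9 = -(-272 + K)*(-240 + b)/9)
(-289500 + 135198) + n(k(-7, 5*5), 256) = (-289500 + 135198) + (-21760/3 + 80*(12 + 45*(5*5))/3 + (272/9)*256 - ⅑*(12 + 45*(5*5))*256) = -154302 + (-21760/3 + 80*(12 + 45*25)/3 + 69632/9 - ⅑*(12 + 45*25)*256) = -154302 + (-21760/3 + 80*(12 + 1125)/3 + 69632/9 - ⅑*(12 + 1125)*256) = -154302 + (-21760/3 + (80/3)*1137 + 69632/9 - ⅑*1137*256) = -154302 + (-21760/3 + 30320 + 69632/9 - 97024/3) = -154302 - 13840/9 = -1402558/9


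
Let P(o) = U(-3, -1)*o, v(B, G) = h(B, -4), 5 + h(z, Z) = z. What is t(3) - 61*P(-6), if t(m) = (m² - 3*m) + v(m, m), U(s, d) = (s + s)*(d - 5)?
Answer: 13174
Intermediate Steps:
U(s, d) = 2*s*(-5 + d) (U(s, d) = (2*s)*(-5 + d) = 2*s*(-5 + d))
h(z, Z) = -5 + z
v(B, G) = -5 + B
P(o) = 36*o (P(o) = (2*(-3)*(-5 - 1))*o = (2*(-3)*(-6))*o = 36*o)
t(m) = -5 + m² - 2*m (t(m) = (m² - 3*m) + (-5 + m) = -5 + m² - 2*m)
t(3) - 61*P(-6) = (-5 + 3² - 2*3) - 2196*(-6) = (-5 + 9 - 6) - 61*(-216) = -2 + 13176 = 13174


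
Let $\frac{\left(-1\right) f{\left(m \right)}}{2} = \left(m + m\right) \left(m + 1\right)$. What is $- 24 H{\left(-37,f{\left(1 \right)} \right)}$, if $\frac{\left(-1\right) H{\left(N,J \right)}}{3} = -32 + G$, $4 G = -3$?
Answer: $-2358$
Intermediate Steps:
$G = - \frac{3}{4}$ ($G = \frac{1}{4} \left(-3\right) = - \frac{3}{4} \approx -0.75$)
$f{\left(m \right)} = - 4 m \left(1 + m\right)$ ($f{\left(m \right)} = - 2 \left(m + m\right) \left(m + 1\right) = - 2 \cdot 2 m \left(1 + m\right) = - 4 m \left(1 + m\right)$)
$H{\left(N,J \right)} = \frac{393}{4}$ ($H{\left(N,J \right)} = - 3 \left(-32 - \frac{3}{4}\right) = \left(-3\right) \left(- \frac{131}{4}\right) = \frac{393}{4}$)
$- 24 H{\left(-37,f{\left(1 \right)} \right)} = \left(-24\right) \frac{393}{4} = -2358$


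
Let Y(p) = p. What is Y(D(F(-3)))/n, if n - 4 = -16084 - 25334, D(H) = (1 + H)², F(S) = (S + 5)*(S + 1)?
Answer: -9/41414 ≈ -0.00021732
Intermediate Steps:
F(S) = (1 + S)*(5 + S) (F(S) = (5 + S)*(1 + S) = (1 + S)*(5 + S))
n = -41414 (n = 4 + (-16084 - 25334) = 4 - 41418 = -41414)
Y(D(F(-3)))/n = (1 + (5 + (-3)² + 6*(-3)))²/(-41414) = (1 + (5 + 9 - 18))²*(-1/41414) = (1 - 4)²*(-1/41414) = (-3)²*(-1/41414) = 9*(-1/41414) = -9/41414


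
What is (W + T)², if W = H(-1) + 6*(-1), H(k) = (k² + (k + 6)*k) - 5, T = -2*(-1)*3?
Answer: 81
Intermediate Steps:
T = 6 (T = 2*3 = 6)
H(k) = -5 + k² + k*(6 + k) (H(k) = (k² + (6 + k)*k) - 5 = (k² + k*(6 + k)) - 5 = -5 + k² + k*(6 + k))
W = -15 (W = (-5 + 2*(-1)² + 6*(-1)) + 6*(-1) = (-5 + 2*1 - 6) - 6 = (-5 + 2 - 6) - 6 = -9 - 6 = -15)
(W + T)² = (-15 + 6)² = (-9)² = 81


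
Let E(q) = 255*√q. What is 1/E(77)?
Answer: √77/19635 ≈ 0.00044690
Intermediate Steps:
1/E(77) = 1/(255*√77) = √77/19635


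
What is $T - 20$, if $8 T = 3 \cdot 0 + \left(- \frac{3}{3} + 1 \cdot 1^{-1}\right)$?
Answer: $-20$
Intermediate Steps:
$T = 0$ ($T = \frac{3 \cdot 0 + \left(- \frac{3}{3} + 1 \cdot 1^{-1}\right)}{8} = \frac{0 + \left(\left(-3\right) \frac{1}{3} + 1 \cdot 1\right)}{8} = \frac{0 + \left(-1 + 1\right)}{8} = \frac{0 + 0}{8} = \frac{1}{8} \cdot 0 = 0$)
$T - 20 = 0 - 20 = -20$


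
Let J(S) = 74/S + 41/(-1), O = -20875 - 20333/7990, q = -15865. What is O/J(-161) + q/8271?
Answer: 73761781023541/147039770250 ≈ 501.65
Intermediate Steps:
O = -166811583/7990 (O = -20875 - 20333/7990 = -166811583/7990 ≈ -20878.)
J(S) = -41 + 74/S (J(S) = 74/S + 41*(-1) = 74/S - 41 = -41 + 74/S)
O/J(-161) + q/8271 = -166811583/(7990*(-41 + 74/(-161))) - 15865/8271 = -166811583/(7990*(-41 + 74*(-1/161))) - 15865*1/8271 = -166811583/(7990*(-41 - 74/161)) - 15865/8271 = -166811583/(7990*(-6675/161)) - 15865/8271 = -166811583/7990*(-161/6675) - 15865/8271 = 8952221621/17777750 - 15865/8271 = 73761781023541/147039770250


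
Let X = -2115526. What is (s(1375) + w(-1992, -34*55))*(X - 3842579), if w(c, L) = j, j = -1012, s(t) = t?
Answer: -2162792115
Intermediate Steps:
w(c, L) = -1012
(s(1375) + w(-1992, -34*55))*(X - 3842579) = (1375 - 1012)*(-2115526 - 3842579) = 363*(-5958105) = -2162792115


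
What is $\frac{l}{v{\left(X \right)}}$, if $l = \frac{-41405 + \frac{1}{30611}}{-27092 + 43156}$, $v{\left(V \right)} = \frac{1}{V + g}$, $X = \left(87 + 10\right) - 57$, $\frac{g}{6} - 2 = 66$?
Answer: $- \frac{1267448454}{1097623} \approx -1154.7$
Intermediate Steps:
$g = 408$ ($g = 12 + 6 \cdot 66 = 12 + 396 = 408$)
$X = 40$ ($X = 97 - 57 = 40$)
$v{\left(V \right)} = \frac{1}{408 + V}$ ($v{\left(V \right)} = \frac{1}{V + 408} = \frac{1}{408 + V}$)
$l = - \frac{633724227}{245867552}$ ($l = \frac{-41405 + \frac{1}{30611}}{16064} = \left(- \frac{1267448454}{30611}\right) \frac{1}{16064} = - \frac{633724227}{245867552} \approx -2.5775$)
$\frac{l}{v{\left(X \right)}} = - \frac{633724227}{245867552 \frac{1}{408 + 40}} = - \frac{633724227}{245867552 \cdot \frac{1}{448}} = - \frac{633724227 \frac{1}{\frac{1}{448}}}{245867552} = \left(- \frac{633724227}{245867552}\right) 448 = - \frac{1267448454}{1097623}$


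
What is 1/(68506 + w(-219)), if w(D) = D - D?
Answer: 1/68506 ≈ 1.4597e-5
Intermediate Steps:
w(D) = 0
1/(68506 + w(-219)) = 1/(68506 + 0) = 1/68506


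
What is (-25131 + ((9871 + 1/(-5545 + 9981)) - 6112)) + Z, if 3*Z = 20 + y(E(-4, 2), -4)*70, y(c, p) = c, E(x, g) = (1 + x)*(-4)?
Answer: -280603613/13308 ≈ -21085.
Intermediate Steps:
E(x, g) = -4 - 4*x
Z = 860/3 (Z = (20 + (-4 - 4*(-4))*70)/3 = (20 + (-4 + 16)*70)/3 = (20 + 12*70)/3 = (20 + 840)/3 = (1/3)*860 = 860/3 ≈ 286.67)
(-25131 + ((9871 + 1/(-5545 + 9981)) - 6112)) + Z = (-25131 + ((9871 + 1/(-5545 + 9981)) - 6112)) + 860/3 = (-25131 + ((9871 + 1/4436) - 6112)) + 860/3 = (-25131 + (43787757/4436 - 6112)) + 860/3 = (-25131 + 16674925/4436) + 860/3 = -94806191/4436 + 860/3 = -280603613/13308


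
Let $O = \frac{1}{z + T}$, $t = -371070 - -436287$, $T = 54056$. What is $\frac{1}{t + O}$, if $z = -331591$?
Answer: $\frac{277535}{18100000094} \approx 1.5333 \cdot 10^{-5}$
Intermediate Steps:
$t = 65217$ ($t = -371070 + 436287 = 65217$)
$O = - \frac{1}{277535}$ ($O = \frac{1}{-331591 + 54056} = \frac{1}{-277535} = - \frac{1}{277535} \approx -3.6031 \cdot 10^{-6}$)
$\frac{1}{t + O} = \frac{1}{65217 - \frac{1}{277535}} = \frac{1}{\frac{18100000094}{277535}} = \frac{277535}{18100000094}$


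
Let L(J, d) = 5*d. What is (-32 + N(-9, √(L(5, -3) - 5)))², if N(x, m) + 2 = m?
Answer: 1136 - 136*I*√5 ≈ 1136.0 - 304.11*I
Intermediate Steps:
N(x, m) = -2 + m
(-32 + N(-9, √(L(5, -3) - 5)))² = (-32 + (-2 + √(5*(-3) - 5)))² = (-32 + (-2 + √(-15 - 5)))² = (-32 + (-2 + √(-20)))² = (-32 + (-2 + 2*I*√5))² = (-34 + 2*I*√5)²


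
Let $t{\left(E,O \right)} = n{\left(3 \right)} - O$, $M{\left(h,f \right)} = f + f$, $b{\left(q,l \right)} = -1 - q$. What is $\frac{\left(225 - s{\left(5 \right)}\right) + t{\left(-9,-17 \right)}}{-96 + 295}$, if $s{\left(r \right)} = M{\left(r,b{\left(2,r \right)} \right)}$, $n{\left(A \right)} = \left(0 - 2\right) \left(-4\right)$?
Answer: $\frac{256}{199} \approx 1.2864$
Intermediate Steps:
$n{\left(A \right)} = 8$ ($n{\left(A \right)} = \left(-2\right) \left(-4\right) = 8$)
$M{\left(h,f \right)} = 2 f$
$s{\left(r \right)} = -6$ ($s{\left(r \right)} = 2 \left(-1 - 2\right) = 2 \left(-3\right) = -6$)
$t{\left(E,O \right)} = 8 - O$
$\frac{\left(225 - s{\left(5 \right)}\right) + t{\left(-9,-17 \right)}}{-96 + 295} = \frac{\left(225 - -6\right) + \left(8 - -17\right)}{-96 + 295} = \frac{\left(225 + 6\right) + \left(8 + 17\right)}{199} = \left(231 + 25\right) \frac{1}{199} = 256 \cdot \frac{1}{199} = \frac{256}{199}$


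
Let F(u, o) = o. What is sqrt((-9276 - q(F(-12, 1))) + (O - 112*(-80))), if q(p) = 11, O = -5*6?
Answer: I*sqrt(357) ≈ 18.894*I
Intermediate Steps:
O = -30
sqrt((-9276 - q(F(-12, 1))) + (O - 112*(-80))) = sqrt((-9276 - 1*11) + (-30 - 112*(-80))) = sqrt((-9276 - 11) + (-30 + 8960)) = sqrt(-9287 + 8930) = sqrt(-357) = I*sqrt(357)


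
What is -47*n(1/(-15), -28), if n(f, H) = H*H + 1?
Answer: -36895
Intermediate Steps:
n(f, H) = 1 + H² (n(f, H) = H² + 1 = 1 + H²)
-47*n(1/(-15), -28) = -47*(1 + (-28)²) = -47*(1 + 784) = -47*785 = -36895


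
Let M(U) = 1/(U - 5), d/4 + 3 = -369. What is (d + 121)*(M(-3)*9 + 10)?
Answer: -97057/8 ≈ -12132.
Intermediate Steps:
d = -1488 (d = -12 + 4*(-369) = -12 - 1476 = -1488)
M(U) = 1/(-5 + U)
(d + 121)*(M(-3)*9 + 10) = (-1488 + 121)*(9/(-5 - 3) + 10) = -1367*(9/(-8) + 10) = -1367*(-⅛*9 + 10) = -1367*(-9/8 + 10) = -1367*71/8 = -97057/8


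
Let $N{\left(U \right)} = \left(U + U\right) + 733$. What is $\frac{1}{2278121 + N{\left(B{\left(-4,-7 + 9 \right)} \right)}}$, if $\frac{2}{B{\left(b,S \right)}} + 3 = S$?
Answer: $\frac{1}{2278850} \approx 4.3882 \cdot 10^{-7}$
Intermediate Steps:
$B{\left(b,S \right)} = \frac{2}{-3 + S}$
$N{\left(U \right)} = 733 + 2 U$ ($N{\left(U \right)} = 2 U + 733 = 733 + 2 U$)
$\frac{1}{2278121 + N{\left(B{\left(-4,-7 + 9 \right)} \right)}} = \frac{1}{2278121 + \left(733 + 2 \frac{2}{-3 + \left(-7 + 9\right)}\right)} = \frac{1}{2278121 + \left(733 + 2 \frac{2}{-3 + 2}\right)} = \frac{1}{2278121 + \left(733 + 2 \frac{2}{-1}\right)} = \frac{1}{2278121 + \left(733 + 2 \cdot 2 \left(-1\right)\right)} = \frac{1}{2278121 + \left(733 + 2 \left(-2\right)\right)} = \frac{1}{2278121 + \left(733 - 4\right)} = \frac{1}{2278121 + 729} = \frac{1}{2278850}$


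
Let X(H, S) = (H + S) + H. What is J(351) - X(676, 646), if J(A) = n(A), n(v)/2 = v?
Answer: -1296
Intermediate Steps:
n(v) = 2*v
X(H, S) = S + 2*H
J(A) = 2*A
J(351) - X(676, 646) = 2*351 - (646 + 2*676) = 702 - (646 + 1352) = 702 - 1*1998 = 702 - 1998 = -1296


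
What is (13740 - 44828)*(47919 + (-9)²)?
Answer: -1492224000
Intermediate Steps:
(13740 - 44828)*(47919 + (-9)²) = -31088*(47919 + 81) = -31088*48000 = -1492224000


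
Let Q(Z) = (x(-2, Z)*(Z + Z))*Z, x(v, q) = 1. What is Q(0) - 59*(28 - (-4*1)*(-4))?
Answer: -708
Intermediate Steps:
Q(Z) = 2*Z² (Q(Z) = (1*(Z + Z))*Z = (1*(2*Z))*Z = (2*Z)*Z = 2*Z²)
Q(0) - 59*(28 - (-4*1)*(-4)) = 2*0² - 59*(28 - (-4*1)*(-4)) = 2*0 - 59*(28 - (-4)*(-4)) = 0 - 59*(28 - 1*16) = 0 - 59*(28 - 16) = 0 - 59*12 = 0 - 708 = -708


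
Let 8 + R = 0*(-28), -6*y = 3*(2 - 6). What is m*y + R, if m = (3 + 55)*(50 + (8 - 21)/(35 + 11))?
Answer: 132462/23 ≈ 5759.2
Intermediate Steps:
y = 2 (y = -(2 - 6)/2 = -(-4)/2 = -⅙*(-12) = 2)
R = -8 (R = -8 + 0*(-28) = -8 + 0 = -8)
m = 66323/23 (m = 58*(50 - 13/46) = 58*(2287/46) = 66323/23 ≈ 2883.6)
m*y + R = (66323/23)*2 - 8 = 132646/23 - 8 = 132462/23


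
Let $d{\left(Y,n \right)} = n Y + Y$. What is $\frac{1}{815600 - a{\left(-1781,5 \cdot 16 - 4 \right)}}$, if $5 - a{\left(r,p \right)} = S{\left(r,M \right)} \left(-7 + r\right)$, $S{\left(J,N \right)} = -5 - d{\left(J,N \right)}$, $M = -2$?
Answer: $\frac{1}{4008963} \approx 2.4944 \cdot 10^{-7}$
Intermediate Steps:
$d{\left(Y,n \right)} = Y + Y n$ ($d{\left(Y,n \right)} = Y n + Y = Y + Y n$)
$S{\left(J,N \right)} = -5 - J \left(1 + N\right)$
$a{\left(r,p \right)} = 5 - \left(-7 + r\right) \left(-5 + r\right)$ ($a{\left(r,p \right)} = 5 - \left(-5 - r \left(1 - 2\right)\right) \left(-7 + r\right) = 5 - \left(-5 - r \left(-1\right)\right) \left(-7 + r\right) = 5 - \left(-5 + r\right) \left(-7 + r\right) = 5 - \left(-7 + r\right) \left(-5 + r\right)$)
$\frac{1}{815600 - a{\left(-1781,5 \cdot 16 - 4 \right)}} = \frac{1}{815600 - \left(-30 - \left(-1781\right)^{2} + 12 \left(-1781\right)\right)} = \frac{1}{815600 - \left(-30 - 3171961 - 21372\right)} = \frac{1}{815600 - -3193363} = \frac{1}{815600 + 3193363} = \frac{1}{4008963}$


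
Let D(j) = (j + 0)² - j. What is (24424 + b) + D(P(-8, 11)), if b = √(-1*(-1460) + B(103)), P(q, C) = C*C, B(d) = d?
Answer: 38944 + √1563 ≈ 38984.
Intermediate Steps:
P(q, C) = C²
D(j) = j² - j
b = √1563 (b = √(-1*(-1460) + 103) = √(1460 + 103) = √1563 ≈ 39.535)
(24424 + b) + D(P(-8, 11)) = (24424 + √1563) + 11²*(-1 + 11²) = (24424 + √1563) + 121*(-1 + 121) = (24424 + √1563) + 121*120 = (24424 + √1563) + 14520 = 38944 + √1563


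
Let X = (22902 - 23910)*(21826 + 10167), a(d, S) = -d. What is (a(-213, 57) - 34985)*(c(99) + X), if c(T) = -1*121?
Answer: 1121364488180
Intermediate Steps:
c(T) = -121
X = -32248944 (X = -1008*31993 = -32248944)
(a(-213, 57) - 34985)*(c(99) + X) = (-1*(-213) - 34985)*(-121 - 32248944) = (213 - 34985)*(-32249065) = -34772*(-32249065) = 1121364488180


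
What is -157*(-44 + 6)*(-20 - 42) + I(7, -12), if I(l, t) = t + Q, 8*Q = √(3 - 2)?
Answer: -2959231/8 ≈ -3.6990e+5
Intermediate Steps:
Q = ⅛ (Q = √(3 - 2)/8 = √1/8 = (⅛)*1 = ⅛ ≈ 0.12500)
I(l, t) = ⅛ + t (I(l, t) = t + ⅛ = ⅛ + t)
-157*(-44 + 6)*(-20 - 42) + I(7, -12) = -157*(-44 + 6)*(-20 - 42) + (⅛ - 12) = -(-5966)*(-62) - 95/8 = -157*2356 - 95/8 = -369892 - 95/8 = -2959231/8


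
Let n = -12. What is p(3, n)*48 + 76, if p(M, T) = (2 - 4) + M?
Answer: 124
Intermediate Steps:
p(M, T) = -2 + M
p(3, n)*48 + 76 = (-2 + 3)*48 + 76 = 1*48 + 76 = 48 + 76 = 124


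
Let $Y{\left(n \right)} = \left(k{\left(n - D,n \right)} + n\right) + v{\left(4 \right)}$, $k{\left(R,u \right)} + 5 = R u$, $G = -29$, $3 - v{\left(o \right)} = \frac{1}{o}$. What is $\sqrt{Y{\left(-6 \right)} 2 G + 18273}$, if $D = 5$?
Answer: $\frac{\sqrt{59694}}{2} \approx 122.16$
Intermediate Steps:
$v{\left(o \right)} = 3 - \frac{1}{o}$
$k{\left(R,u \right)} = -5 + R u$
$Y{\left(n \right)} = - \frac{9}{4} + n + n \left(-5 + n\right)$ ($Y{\left(n \right)} = \left(\left(-5 + \left(n - 5\right) n\right) + n\right) + \left(3 - \frac{1}{4}\right) = \left(\left(-5 + \left(-5 + n\right) n\right) + n\right) + \left(3 - \frac{1}{4}\right) = \left(\left(-5 + n \left(-5 + n\right)\right) + n\right) + \frac{11}{4} = \left(-5 + n + n \left(-5 + n\right)\right) + \frac{11}{4} = - \frac{9}{4} + n + n \left(-5 + n\right)$)
$\sqrt{Y{\left(-6 \right)} 2 G + 18273} = \sqrt{\left(- \frac{9}{4} + \left(-6\right)^{2} - -24\right) 2 \left(-29\right) + 18273} = \sqrt{\left(- \frac{9}{4} + 36 + 24\right) 2 \left(-29\right) + 18273} = \sqrt{\frac{231}{4} \cdot 2 \left(-29\right) + 18273} = \sqrt{\frac{231}{2} \left(-29\right) + 18273} = \sqrt{- \frac{6699}{2} + 18273} = \sqrt{\frac{29847}{2}} = \frac{\sqrt{59694}}{2}$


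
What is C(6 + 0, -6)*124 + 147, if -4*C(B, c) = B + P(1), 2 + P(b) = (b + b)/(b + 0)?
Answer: -39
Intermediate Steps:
P(b) = 0 (P(b) = -2 + (b + b)/(b + 0) = -2 + (2*b)/b = -2 + 2 = 0)
C(B, c) = -B/4 (C(B, c) = -(B + 0)/4 = -B/4)
C(6 + 0, -6)*124 + 147 = -(6 + 0)/4*124 + 147 = -1/4*6*124 + 147 = -3/2*124 + 147 = -186 + 147 = -39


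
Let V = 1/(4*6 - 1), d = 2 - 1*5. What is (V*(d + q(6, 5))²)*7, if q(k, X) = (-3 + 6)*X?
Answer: 1008/23 ≈ 43.826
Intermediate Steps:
q(k, X) = 3*X
d = -3 (d = 2 - 5 = -3)
V = 1/23 (V = 1/(24 - 1) = 1/23 ≈ 0.043478)
(V*(d + q(6, 5))²)*7 = ((-3 + 3*5)²/23)*7 = ((-3 + 15)²/23)*7 = ((1/23)*12²)*7 = ((1/23)*144)*7 = (144/23)*7 = 1008/23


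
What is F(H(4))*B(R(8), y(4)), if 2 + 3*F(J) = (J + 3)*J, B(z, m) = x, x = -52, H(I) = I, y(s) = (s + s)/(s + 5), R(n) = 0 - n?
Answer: -1352/3 ≈ -450.67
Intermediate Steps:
R(n) = -n
y(s) = 2*s/(5 + s) (y(s) = (2*s)/(5 + s) = 2*s/(5 + s))
B(z, m) = -52
F(J) = -2/3 + J*(3 + J)/3 (F(J) = -2/3 + ((J + 3)*J)/3 = -2/3 + ((3 + J)*J)/3 = -2/3 + (J*(3 + J))/3 = -2/3 + J*(3 + J)/3)
F(H(4))*B(R(8), y(4)) = (-2/3 + 4 + (1/3)*4**2)*(-52) = (-2/3 + 4 + (1/3)*16)*(-52) = (-2/3 + 4 + 16/3)*(-52) = (26/3)*(-52) = -1352/3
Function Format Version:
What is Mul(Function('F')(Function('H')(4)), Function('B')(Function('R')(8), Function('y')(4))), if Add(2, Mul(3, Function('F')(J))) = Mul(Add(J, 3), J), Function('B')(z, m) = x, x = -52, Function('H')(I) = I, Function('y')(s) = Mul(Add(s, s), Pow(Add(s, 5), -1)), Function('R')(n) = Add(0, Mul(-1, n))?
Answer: Rational(-1352, 3) ≈ -450.67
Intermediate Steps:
Function('R')(n) = Mul(-1, n)
Function('y')(s) = Mul(2, s, Pow(Add(5, s), -1)) (Function('y')(s) = Mul(Mul(2, s), Pow(Add(5, s), -1)) = Mul(2, s, Pow(Add(5, s), -1)))
Function('B')(z, m) = -52
Function('F')(J) = Add(Rational(-2, 3), Mul(Rational(1, 3), J, Add(3, J))) (Function('F')(J) = Add(Rational(-2, 3), Mul(Rational(1, 3), Mul(Add(J, 3), J))) = Add(Rational(-2, 3), Mul(Rational(1, 3), Mul(Add(3, J), J))) = Add(Rational(-2, 3), Mul(Rational(1, 3), Mul(J, Add(3, J)))) = Add(Rational(-2, 3), Mul(Rational(1, 3), J, Add(3, J))))
Mul(Function('F')(Function('H')(4)), Function('B')(Function('R')(8), Function('y')(4))) = Mul(Add(Rational(-2, 3), 4, Mul(Rational(1, 3), Pow(4, 2))), -52) = Mul(Add(Rational(-2, 3), 4, Mul(Rational(1, 3), 16)), -52) = Mul(Add(Rational(-2, 3), 4, Rational(16, 3)), -52) = Mul(Rational(26, 3), -52) = Rational(-1352, 3)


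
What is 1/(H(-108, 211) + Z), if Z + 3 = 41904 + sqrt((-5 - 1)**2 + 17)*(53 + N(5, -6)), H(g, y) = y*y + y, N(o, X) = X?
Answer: 86633/7505159612 - 47*sqrt(53)/7505159612 ≈ 1.1498e-5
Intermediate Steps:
H(g, y) = y + y**2 (H(g, y) = y**2 + y = y + y**2)
Z = 41901 + 47*sqrt(53) (Z = -3 + (41904 + sqrt((-5 - 1)**2 + 17)*(53 - 6)) = -3 + (41904 + sqrt((-6)**2 + 17)*47) = -3 + (41904 + sqrt(36 + 17)*47) = -3 + (41904 + sqrt(53)*47) = -3 + (41904 + 47*sqrt(53)) = 41901 + 47*sqrt(53) ≈ 42243.)
1/(H(-108, 211) + Z) = 1/(211*(1 + 211) + (41901 + 47*sqrt(53))) = 1/(211*212 + (41901 + 47*sqrt(53))) = 1/(44732 + (41901 + 47*sqrt(53))) = 1/(86633 + 47*sqrt(53))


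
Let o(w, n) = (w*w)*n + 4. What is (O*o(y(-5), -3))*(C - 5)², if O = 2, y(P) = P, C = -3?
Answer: -9088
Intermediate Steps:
o(w, n) = 4 + n*w² (o(w, n) = w²*n + 4 = n*w² + 4 = 4 + n*w²)
(O*o(y(-5), -3))*(C - 5)² = (2*(4 - 3*(-5)²))*(-3 - 5)² = (2*(4 - 3*25))*(-8)² = (2*(4 - 75))*64 = (2*(-71))*64 = -142*64 = -9088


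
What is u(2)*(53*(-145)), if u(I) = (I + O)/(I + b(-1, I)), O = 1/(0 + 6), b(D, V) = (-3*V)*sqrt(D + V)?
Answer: 99905/24 ≈ 4162.7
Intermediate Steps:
b(D, V) = -3*V*sqrt(D + V)
O = 1/6 ≈ 0.16667
u(I) = (1/6 + I)/(I - 3*I*sqrt(-1 + I)) (u(I) = (I + 1/6)/(I - 3*I*sqrt(-1 + I)) = (1/6 + I)/(I - 3*I*sqrt(-1 + I)))
u(2)*(53*(-145)) = ((-1/6 - 1*2)/(2*(-1 + 3*sqrt(-1 + 2))))*(53*(-145)) = ((-1/6 - 2)/(2*(-1 + 3*sqrt(1))))*(-7685) = ((1/2)*(-13/6)/(-1 + 3*1))*(-7685) = ((1/2)*(-13/6)/(-1 + 3))*(-7685) = ((1/2)*(-13/6)/2)*(-7685) = ((1/2)*(1/2)*(-13/6))*(-7685) = -13/24*(-7685) = 99905/24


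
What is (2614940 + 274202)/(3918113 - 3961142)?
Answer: -2889142/43029 ≈ -67.144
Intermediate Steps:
(2614940 + 274202)/(3918113 - 3961142) = 2889142/(-43029) = 2889142*(-1/43029) = -2889142/43029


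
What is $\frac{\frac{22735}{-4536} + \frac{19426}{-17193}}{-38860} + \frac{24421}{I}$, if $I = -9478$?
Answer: $- \frac{22883597055323}{8881865537760} \approx -2.5764$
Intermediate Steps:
$\frac{\frac{22735}{-4536} + \frac{19426}{-17193}}{-38860} + \frac{24421}{I} = \frac{\frac{22735}{-4536} + \frac{19426}{-17193}}{-38860} + \frac{24421}{-9478} = \left(22735 \left(- \frac{1}{4536}\right) + 19426 \left(- \frac{1}{17193}\right)\right) \left(- \frac{1}{38860}\right) + 24421 \left(- \frac{1}{9478}\right) = \left(- \frac{22735}{4536} - \frac{1766}{1563}\right) \left(- \frac{1}{38860}\right) - \frac{24421}{9478} = \left(- \frac{14515127}{2363256}\right) \left(- \frac{1}{38860}\right) - \frac{24421}{9478} = \frac{14515127}{91836128160} - \frac{24421}{9478} = - \frac{22883597055323}{8881865537760}$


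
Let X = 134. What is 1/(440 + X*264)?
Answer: 1/35816 ≈ 2.7920e-5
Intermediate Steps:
1/(440 + X*264) = 1/(440 + 134*264) = 1/(440 + 35376) = 1/35816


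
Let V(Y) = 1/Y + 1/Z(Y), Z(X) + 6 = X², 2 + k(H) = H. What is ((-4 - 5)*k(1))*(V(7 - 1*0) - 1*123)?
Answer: -332757/301 ≈ -1105.5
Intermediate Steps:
k(H) = -2 + H
Z(X) = -6 + X²
V(Y) = 1/Y + 1/(-6 + Y²)
((-4 - 5)*k(1))*(V(7 - 1*0) - 1*123) = ((-4 - 5)*(-2 + 1))*((-6 + (7 - 1*0) + (7 - 1*0)²)/((7 - 1*0)*(-6 + (7 - 1*0)²)) - 1*123) = (-9*(-1))*((-6 + (7 + 0) + (7 + 0)²)/((7 + 0)*(-6 + (7 + 0)²)) - 123) = 9*((-6 + 7 + 7²)/(7*(-6 + 7²)) - 123) = 9*((-6 + 7 + 49)/(7*(-6 + 49)) - 123) = 9*((⅐)*50/43 - 123) = 9*((⅐)*(1/43)*50 - 123) = 9*(50/301 - 123) = 9*(-36973/301) = -332757/301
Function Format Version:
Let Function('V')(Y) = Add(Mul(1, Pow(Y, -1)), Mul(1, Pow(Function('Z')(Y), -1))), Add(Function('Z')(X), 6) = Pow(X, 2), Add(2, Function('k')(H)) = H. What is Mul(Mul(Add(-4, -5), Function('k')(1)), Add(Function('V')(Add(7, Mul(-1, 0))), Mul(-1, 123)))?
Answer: Rational(-332757, 301) ≈ -1105.5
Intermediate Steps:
Function('k')(H) = Add(-2, H)
Function('Z')(X) = Add(-6, Pow(X, 2))
Function('V')(Y) = Add(Pow(Y, -1), Pow(Add(-6, Pow(Y, 2)), -1)) (Function('V')(Y) = Add(Mul(1, Pow(Y, -1)), Mul(1, Pow(Add(-6, Pow(Y, 2)), -1))) = Add(Pow(Y, -1), Pow(Add(-6, Pow(Y, 2)), -1)))
Mul(Mul(Add(-4, -5), Function('k')(1)), Add(Function('V')(Add(7, Mul(-1, 0))), Mul(-1, 123))) = Mul(Mul(Add(-4, -5), Add(-2, 1)), Add(Mul(Pow(Add(7, Mul(-1, 0)), -1), Pow(Add(-6, Pow(Add(7, Mul(-1, 0)), 2)), -1), Add(-6, Add(7, Mul(-1, 0)), Pow(Add(7, Mul(-1, 0)), 2))), Mul(-1, 123))) = Mul(Mul(-9, -1), Add(Mul(Pow(Add(7, 0), -1), Pow(Add(-6, Pow(Add(7, 0), 2)), -1), Add(-6, Add(7, 0), Pow(Add(7, 0), 2))), -123)) = Mul(9, Add(Mul(Pow(7, -1), Pow(Add(-6, Pow(7, 2)), -1), Add(-6, 7, Pow(7, 2))), -123)) = Mul(9, Add(Mul(Rational(1, 7), Pow(Add(-6, 49), -1), Add(-6, 7, 49)), -123)) = Mul(9, Add(Mul(Rational(1, 7), Pow(43, -1), 50), -123)) = Mul(9, Add(Mul(Rational(1, 7), Rational(1, 43), 50), -123)) = Mul(9, Add(Rational(50, 301), -123)) = Mul(9, Rational(-36973, 301)) = Rational(-332757, 301)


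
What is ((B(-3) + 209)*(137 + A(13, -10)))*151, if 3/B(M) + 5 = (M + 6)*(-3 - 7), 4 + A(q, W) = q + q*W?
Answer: 17665792/35 ≈ 5.0474e+5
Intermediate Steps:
A(q, W) = -4 + q + W*q (A(q, W) = -4 + (q + q*W) = -4 + (q + W*q) = -4 + q + W*q)
B(M) = 3/(-65 - 10*M) (B(M) = 3/(-5 + (M + 6)*(-3 - 7)) = 3/(-5 + (6 + M)*(-10)) = 3/(-5 + (-60 - 10*M)) = 3/(-65 - 10*M))
((B(-3) + 209)*(137 + A(13, -10)))*151 = ((-3/(65 + 10*(-3)) + 209)*(137 + (-4 + 13 - 10*13)))*151 = ((-3/(65 - 30) + 209)*(137 + (-4 + 13 - 130)))*151 = ((-3/35 + 209)*(137 - 121))*151 = ((-3*1/35 + 209)*16)*151 = ((-3/35 + 209)*16)*151 = ((7312/35)*16)*151 = (116992/35)*151 = 17665792/35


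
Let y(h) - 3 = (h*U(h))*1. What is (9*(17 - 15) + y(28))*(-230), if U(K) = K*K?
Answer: -5053790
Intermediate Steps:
U(K) = K**2
y(h) = 3 + h**3 (y(h) = 3 + (h*h**2)*1 = 3 + h**3*1 = 3 + h**3)
(9*(17 - 15) + y(28))*(-230) = (9*(17 - 15) + (3 + 28**3))*(-230) = (9*2 + (3 + 21952))*(-230) = (18 + 21955)*(-230) = 21973*(-230) = -5053790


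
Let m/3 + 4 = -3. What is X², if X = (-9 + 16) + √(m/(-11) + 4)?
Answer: (77 + √715)²/121 ≈ 88.941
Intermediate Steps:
m = -21 (m = -12 + 3*(-3) = -12 - 9 = -21)
X = 7 + √715/11 (X = (-9 + 16) + √(-21/(-11) + 4) = 7 + √(-21*(-1/11) + 4) = 7 + √(21/11 + 4) = 7 + √(65/11) = 7 + √715/11 ≈ 9.4309)
X² = (7 + √715/11)²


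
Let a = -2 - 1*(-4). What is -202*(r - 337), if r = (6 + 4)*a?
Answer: 64034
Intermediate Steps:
a = 2 (a = -2 + 4 = 2)
r = 20 (r = (6 + 4)*2 = 10*2 = 20)
-202*(r - 337) = -202*(20 - 337) = -202*(-317) = 64034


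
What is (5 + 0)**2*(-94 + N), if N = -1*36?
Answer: -3250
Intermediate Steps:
N = -36
(5 + 0)**2*(-94 + N) = (5 + 0)**2*(-94 - 36) = 5**2*(-130) = 25*(-130) = -3250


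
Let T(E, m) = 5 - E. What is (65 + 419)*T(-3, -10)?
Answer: 3872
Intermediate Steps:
(65 + 419)*T(-3, -10) = (65 + 419)*(5 - 1*(-3)) = 484*(5 + 3) = 484*8 = 3872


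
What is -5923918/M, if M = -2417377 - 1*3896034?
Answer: 455686/485647 ≈ 0.93831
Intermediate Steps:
M = -6313411 (M = -2417377 - 3896034 = -6313411)
-5923918/M = -5923918/(-6313411) = -5923918*(-1/6313411) = 455686/485647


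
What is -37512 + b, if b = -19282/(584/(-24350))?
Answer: 111902423/146 ≈ 7.6646e+5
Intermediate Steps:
b = 117379175/146 (b = -19282/(584*(-1/24350)) = -19282/(-292/12175) = -19282*(-12175/292) = 117379175/146 ≈ 8.0397e+5)
-37512 + b = -37512 + 117379175/146 = 111902423/146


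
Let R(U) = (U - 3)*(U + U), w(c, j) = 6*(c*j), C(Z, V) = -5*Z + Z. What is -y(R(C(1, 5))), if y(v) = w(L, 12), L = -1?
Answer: 72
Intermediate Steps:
C(Z, V) = -4*Z
w(c, j) = 6*c*j
R(U) = 2*U*(-3 + U) (R(U) = (-3 + U)*(2*U) = 2*U*(-3 + U))
y(v) = -72 (y(v) = 6*(-1)*12 = -72)
-y(R(C(1, 5))) = -1*(-72) = 72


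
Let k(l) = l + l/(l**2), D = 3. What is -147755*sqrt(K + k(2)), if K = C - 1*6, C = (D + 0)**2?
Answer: -147755*sqrt(22)/2 ≈ -3.4652e+5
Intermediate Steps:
C = 9 (C = (3 + 0)**2 = 3**2 = 9)
K = 3 (K = 9 - 1*6 = 9 - 6 = 3)
k(l) = l + 1/l (k(l) = l + l/l**2 = l + 1/l)
-147755*sqrt(K + k(2)) = -147755*sqrt(3 + (2 + 1/2)) = -147755*sqrt(3 + 5/2) = -147755*sqrt(22)/2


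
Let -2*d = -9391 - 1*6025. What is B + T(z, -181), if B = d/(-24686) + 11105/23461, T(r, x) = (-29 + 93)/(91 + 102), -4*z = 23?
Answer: 27536575825/55888770739 ≈ 0.49270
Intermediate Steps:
d = 7708 (d = -(-9391 - 1*6025)/2 = -(-9391 - 6025)/2 = -½*(-15416) = 7708)
z = -23/4 (z = -¼*23 = -23/4 ≈ -5.7500)
T(r, x) = 64/193
B = 46650321/289579123 (B = 7708/(-24686) + 11105/23461 = 7708*(-1/24686) + 11105*(1/23461) = -3854/12343 + 11105/23461 = 46650321/289579123 ≈ 0.16110)
B + T(z, -181) = 46650321/289579123 + 64/193 = 27536575825/55888770739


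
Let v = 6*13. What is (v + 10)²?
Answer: 7744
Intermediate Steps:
v = 78
(v + 10)² = (78 + 10)² = 88² = 7744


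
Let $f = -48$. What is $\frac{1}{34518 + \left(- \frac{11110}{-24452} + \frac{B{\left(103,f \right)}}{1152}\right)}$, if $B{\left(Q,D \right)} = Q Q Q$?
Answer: $\frac{7042176}{249764870999} \approx 2.8195 \cdot 10^{-5}$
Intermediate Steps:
$B{\left(Q,D \right)} = Q^{3}$ ($B{\left(Q,D \right)} = Q^{2} Q = Q^{3}$)
$\frac{1}{34518 + \left(- \frac{11110}{-24452} + \frac{B{\left(103,f \right)}}{1152}\right)} = \frac{1}{34518 - \left(- \frac{5555}{12226} - \frac{103^{3}}{1152}\right)} = \frac{1}{34518 + \left(\left(-11110\right) \left(- \frac{1}{24452}\right) + 1092727 \cdot \frac{1}{1152}\right)} = \frac{1}{34518 + \left(\frac{5555}{12226} + \frac{1092727}{1152}\right)} = \frac{1}{34518 + \frac{6683039831}{7042176}} = \frac{1}{\frac{249764870999}{7042176}} = \frac{7042176}{249764870999}$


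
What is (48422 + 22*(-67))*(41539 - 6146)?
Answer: 1661630564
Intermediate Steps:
(48422 + 22*(-67))*(41539 - 6146) = (48422 - 1474)*35393 = 46948*35393 = 1661630564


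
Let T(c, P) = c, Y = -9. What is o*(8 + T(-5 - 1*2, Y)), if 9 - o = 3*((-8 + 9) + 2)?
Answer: 0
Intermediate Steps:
o = 0 (o = 9 - 3*((-8 + 9) + 2) = 9 - 3*(1 + 2) = 9 - 3*3 = 9 - 1*9 = 9 - 9 = 0)
o*(8 + T(-5 - 1*2, Y)) = 0*(8 + (-5 - 1*2)) = 0*(8 + (-5 - 2)) = 0*(8 - 7) = 0*1 = 0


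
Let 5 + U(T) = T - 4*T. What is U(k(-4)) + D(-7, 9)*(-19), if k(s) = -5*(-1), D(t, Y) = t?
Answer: 113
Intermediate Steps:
k(s) = 5
U(T) = -5 - 3*T (U(T) = -5 + (T - 4*T) = -5 - 3*T)
U(k(-4)) + D(-7, 9)*(-19) = (-5 - 3*5) - 7*(-19) = (-5 - 15) + 133 = -20 + 133 = 113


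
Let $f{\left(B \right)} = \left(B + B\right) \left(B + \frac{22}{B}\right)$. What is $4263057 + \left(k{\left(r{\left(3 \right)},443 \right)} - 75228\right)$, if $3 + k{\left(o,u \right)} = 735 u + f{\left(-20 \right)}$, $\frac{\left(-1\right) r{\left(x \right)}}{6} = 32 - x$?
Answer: $4514275$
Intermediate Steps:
$f{\left(B \right)} = 2 B \left(B + \frac{22}{B}\right)$
$r{\left(x \right)} = -192 + 6 x$ ($r{\left(x \right)} = - 6 \left(32 - x\right) = -192 + 6 x$)
$k{\left(o,u \right)} = 841 + 735 u$ ($k{\left(o,u \right)} = -3 + \left(735 u + \left(44 + 2 \left(-20\right)^{2}\right)\right) = -3 + \left(735 u + \left(44 + 2 \cdot 400\right)\right) = -3 + \left(735 u + \left(44 + 800\right)\right) = -3 + \left(735 u + 844\right) = -3 + \left(844 + 735 u\right) = 841 + 735 u$)
$4263057 + \left(k{\left(r{\left(3 \right)},443 \right)} - 75228\right) = 4263057 + \left(\left(841 + 735 \cdot 443\right) - 75228\right) = 4263057 + \left(\left(841 + 325605\right) - 75228\right) = 4263057 + \left(326446 - 75228\right) = 4263057 + 251218 = 4514275$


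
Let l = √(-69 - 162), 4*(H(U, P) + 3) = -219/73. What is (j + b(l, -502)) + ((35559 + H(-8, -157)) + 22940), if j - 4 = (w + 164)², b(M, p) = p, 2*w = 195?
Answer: 252759/2 ≈ 1.2638e+5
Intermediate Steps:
w = 195/2 (w = (½)*195 = 195/2 ≈ 97.500)
H(U, P) = -15/4 (H(U, P) = -3 + (-219/73)/4 = -3 + (-219*1/73)/4 = -3 + (¼)*(-3) = -3 - ¾ = -15/4)
l = I*√231 (l = √(-231) = I*√231 ≈ 15.199*I)
j = 273545/4 (j = 4 + (195/2 + 164)² = 4 + (523/2)² = 4 + 273529/4 = 273545/4 ≈ 68386.)
(j + b(l, -502)) + ((35559 + H(-8, -157)) + 22940) = (273545/4 - 502) + ((35559 - 15/4) + 22940) = 271537/4 + (142221/4 + 22940) = 271537/4 + 233981/4 = 252759/2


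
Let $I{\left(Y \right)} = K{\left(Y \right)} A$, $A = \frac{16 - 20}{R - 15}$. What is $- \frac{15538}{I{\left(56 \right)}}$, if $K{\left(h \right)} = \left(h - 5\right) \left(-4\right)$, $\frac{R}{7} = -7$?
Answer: $\frac{3656}{3} \approx 1218.7$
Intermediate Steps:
$R = -49$ ($R = 7 \left(-7\right) = -49$)
$K{\left(h \right)} = 20 - 4 h$ ($K{\left(h \right)} = \left(-5 + h\right) \left(-4\right) = 20 - 4 h$)
$A = \frac{1}{16}$ ($A = \frac{16 - 20}{-49 - 15} = - \frac{4}{-64} = \left(-4\right) \left(- \frac{1}{64}\right) = \frac{1}{16} \approx 0.0625$)
$I{\left(Y \right)} = \frac{5}{4} - \frac{Y}{4}$ ($I{\left(Y \right)} = \left(20 - 4 Y\right) \frac{1}{16} = \frac{5}{4} - \frac{Y}{4}$)
$- \frac{15538}{I{\left(56 \right)}} = - \frac{15538}{\frac{5}{4} - 14} = - \frac{15538}{- \frac{51}{4}} = \left(-15538\right) \left(- \frac{4}{51}\right) = \frac{3656}{3}$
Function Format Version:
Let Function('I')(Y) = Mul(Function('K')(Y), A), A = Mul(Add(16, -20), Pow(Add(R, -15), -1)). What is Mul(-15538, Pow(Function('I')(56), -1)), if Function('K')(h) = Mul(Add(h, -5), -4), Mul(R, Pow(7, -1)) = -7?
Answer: Rational(3656, 3) ≈ 1218.7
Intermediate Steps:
R = -49 (R = Mul(7, -7) = -49)
Function('K')(h) = Add(20, Mul(-4, h)) (Function('K')(h) = Mul(Add(-5, h), -4) = Add(20, Mul(-4, h)))
A = Rational(1, 16) (A = Mul(Add(16, -20), Pow(Add(-49, -15), -1)) = Mul(-4, Pow(-64, -1)) = Mul(-4, Rational(-1, 64)) = Rational(1, 16) ≈ 0.062500)
Function('I')(Y) = Add(Rational(5, 4), Mul(Rational(-1, 4), Y)) (Function('I')(Y) = Mul(Add(20, Mul(-4, Y)), Rational(1, 16)) = Add(Rational(5, 4), Mul(Rational(-1, 4), Y)))
Mul(-15538, Pow(Function('I')(56), -1)) = Mul(-15538, Pow(Add(Rational(5, 4), Mul(Rational(-1, 4), 56)), -1)) = Mul(-15538, Pow(Add(Rational(5, 4), -14), -1)) = Mul(-15538, Pow(Rational(-51, 4), -1)) = Mul(-15538, Rational(-4, 51)) = Rational(3656, 3)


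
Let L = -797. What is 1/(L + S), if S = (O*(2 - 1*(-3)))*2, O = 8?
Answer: -1/717 ≈ -0.0013947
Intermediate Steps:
S = 80 (S = (8*(2 - 1*(-3)))*2 = (8*(2 + 3))*2 = (8*5)*2 = 40*2 = 80)
1/(L + S) = 1/(-797 + 80) = 1/(-717) = -1/717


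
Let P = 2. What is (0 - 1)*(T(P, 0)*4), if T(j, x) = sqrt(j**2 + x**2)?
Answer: -8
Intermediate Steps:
(0 - 1)*(T(P, 0)*4) = (0 - 1)*(sqrt(2**2 + 0**2)*4) = -sqrt(4 + 0)*4 = -sqrt(4)*4 = -2*4 = -1*8 = -8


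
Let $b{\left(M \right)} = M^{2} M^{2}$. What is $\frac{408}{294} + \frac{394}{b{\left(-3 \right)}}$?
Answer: $\frac{24814}{3969} \approx 6.252$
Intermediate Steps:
$b{\left(M \right)} = M^{4}$
$\frac{408}{294} + \frac{394}{b{\left(-3 \right)}} = \frac{408}{294} + \frac{394}{\left(-3\right)^{4}} = 408 \cdot \frac{1}{294} + \frac{394}{81} = \frac{68}{49} + 394 \cdot \frac{1}{81} = \frac{68}{49} + \frac{394}{81} = \frac{24814}{3969}$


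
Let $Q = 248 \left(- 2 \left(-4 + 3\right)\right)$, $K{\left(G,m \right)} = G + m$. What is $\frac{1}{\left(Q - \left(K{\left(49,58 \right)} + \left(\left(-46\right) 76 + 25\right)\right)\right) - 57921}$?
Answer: $- \frac{1}{54061} \approx -1.8498 \cdot 10^{-5}$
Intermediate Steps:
$Q = 496$ ($Q = 248 \left(\left(-2\right) \left(-1\right)\right) = 248 \cdot 2 = 496$)
$\frac{1}{\left(Q - \left(K{\left(49,58 \right)} + \left(\left(-46\right) 76 + 25\right)\right)\right) - 57921} = \frac{1}{\left(496 - \left(\left(49 + 58\right) + \left(\left(-46\right) 76 + 25\right)\right)\right) - 57921} = \frac{1}{\left(496 - \left(107 + \left(-3496 + 25\right)\right)\right) - 57921} = \frac{1}{\left(496 - \left(107 - 3471\right)\right) - 57921} = \frac{1}{\left(496 - -3364\right) - 57921} = \frac{1}{\left(496 + 3364\right) - 57921} = \frac{1}{3860 - 57921} = \frac{1}{-54061} = - \frac{1}{54061}$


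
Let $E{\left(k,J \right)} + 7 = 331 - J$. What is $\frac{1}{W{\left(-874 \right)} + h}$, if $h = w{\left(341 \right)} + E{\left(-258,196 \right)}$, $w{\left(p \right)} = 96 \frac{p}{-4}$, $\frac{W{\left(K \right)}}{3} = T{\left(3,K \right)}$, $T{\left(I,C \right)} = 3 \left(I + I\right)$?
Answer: $- \frac{1}{8002} \approx -0.00012497$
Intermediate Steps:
$E{\left(k,J \right)} = 324 - J$ ($E{\left(k,J \right)} = -7 - \left(-331 + J\right) = 324 - J$)
$T{\left(I,C \right)} = 6 I$ ($T{\left(I,C \right)} = 3 \cdot 2 I = 6 I$)
$W{\left(K \right)} = 54$ ($W{\left(K \right)} = 3 \cdot 6 \cdot 3 = 3 \cdot 18 = 54$)
$w{\left(p \right)} = - 24 p$ ($w{\left(p \right)} = 96 p \left(- \frac{1}{4}\right) = 96 \left(- \frac{p}{4}\right) = - 24 p$)
$h = -8056$ ($h = \left(-24\right) 341 + \left(324 - 196\right) = -8184 + \left(324 - 196\right) = -8184 + 128 = -8056$)
$\frac{1}{W{\left(-874 \right)} + h} = \frac{1}{54 - 8056} = \frac{1}{-8002} = - \frac{1}{8002}$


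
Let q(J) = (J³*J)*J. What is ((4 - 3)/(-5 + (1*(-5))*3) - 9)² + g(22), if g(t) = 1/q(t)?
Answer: 10552383647/128840800 ≈ 81.902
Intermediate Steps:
q(J) = J⁵ (q(J) = J⁴*J = J⁵)
g(t) = t⁻⁵ (g(t) = 1/(t⁵) = t⁻⁵)
((4 - 3)/(-5 + (1*(-5))*3) - 9)² + g(22) = ((4 - 3)/(-5 + (1*(-5))*3) - 9)² + 22⁻⁵ = (1/(-5 - 5*3) - 9)² + 1/5153632 = (1/(-5 - 15) - 9)² + 1/5153632 = (1/(-20) - 9)² + 1/5153632 = (1*(-1/20) - 9)² + 1/5153632 = (-1/20 - 9)² + 1/5153632 = (-181/20)² + 1/5153632 = 32761/400 + 1/5153632 = 10552383647/128840800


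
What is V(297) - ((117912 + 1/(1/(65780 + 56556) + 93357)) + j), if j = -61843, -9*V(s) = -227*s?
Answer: -554805546755170/11420921953 ≈ -48578.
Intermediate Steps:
V(s) = 227*s/9 (V(s) = -(-227)*s/9 = 227*s/9)
V(297) - ((117912 + 1/(1/(65780 + 56556) + 93357)) + j) = (227/9)*297 - ((117912 + 1/(1/(65780 + 56556) + 93357)) - 61843) = 7491 - ((117912 + 1/(1/122336 + 93357)) - 61843) = 7491 - ((117912 + 1/(11420921953/122336)) - 61843) = 7491 - ((117912 + 122336/11420921953) - 61843) = 7491 - (1346663749444472/11420921953 - 61843) = 7491 - 1*640359673105093/11420921953 = 7491 - 640359673105093/11420921953 = -554805546755170/11420921953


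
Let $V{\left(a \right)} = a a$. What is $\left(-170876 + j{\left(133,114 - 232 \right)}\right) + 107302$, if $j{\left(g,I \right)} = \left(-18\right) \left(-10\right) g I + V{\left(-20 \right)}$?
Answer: $-2888094$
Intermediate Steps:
$V{\left(a \right)} = a^{2}$
$j{\left(g,I \right)} = 400 + 180 I g$ ($j{\left(g,I \right)} = \left(-18\right) \left(-10\right) g I + \left(-20\right)^{2} = 180 g I + 400 = 180 I g + 400 = 400 + 180 I g$)
$\left(-170876 + j{\left(133,114 - 232 \right)}\right) + 107302 = \left(-170876 + \left(400 + 180 \left(114 - 232\right) 133\right)\right) + 107302 = \left(-170876 + \left(400 + 180 \left(-118\right) 133\right)\right) + 107302 = \left(-170876 + \left(400 - 2824920\right)\right) + 107302 = \left(-170876 - 2824520\right) + 107302 = -2995396 + 107302 = -2888094$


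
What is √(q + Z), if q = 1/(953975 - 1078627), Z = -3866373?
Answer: I*√15019042976840111/62326 ≈ 1966.3*I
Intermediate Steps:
q = -1/124652 (q = 1/(-124652) = -1/124652 ≈ -8.0223e-6)
√(q + Z) = √(-1/124652 - 3866373) = √(-481951127197/124652) = I*√15019042976840111/62326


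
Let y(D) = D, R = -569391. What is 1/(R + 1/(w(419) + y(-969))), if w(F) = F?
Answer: -550/313165051 ≈ -1.7563e-6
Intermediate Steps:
1/(R + 1/(w(419) + y(-969))) = 1/(-569391 + 1/(419 - 969)) = 1/(-569391 + 1/(-550)) = 1/(-569391 - 1/550) = 1/(-313165051/550) = -550/313165051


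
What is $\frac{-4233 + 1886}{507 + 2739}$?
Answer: $- \frac{2347}{3246} \approx -0.72304$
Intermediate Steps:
$\frac{-4233 + 1886}{507 + 2739} = - \frac{2347}{3246}$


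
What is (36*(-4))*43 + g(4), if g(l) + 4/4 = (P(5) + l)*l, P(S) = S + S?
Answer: -6137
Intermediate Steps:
P(S) = 2*S
g(l) = -1 + l*(10 + l) (g(l) = -1 + (2*5 + l)*l = -1 + (10 + l)*l = -1 + l*(10 + l))
(36*(-4))*43 + g(4) = (36*(-4))*43 + (-1 + 4² + 10*4) = -144*43 + (-1 + 16 + 40) = -6192 + 55 = -6137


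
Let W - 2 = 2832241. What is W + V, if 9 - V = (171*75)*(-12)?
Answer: 2986152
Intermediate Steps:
W = 2832243 (W = 2 + 2832241 = 2832243)
V = 153909 (V = 9 - 171*75*(-12) = 9 - 12825*(-12) = 9 - 1*(-153900) = 9 + 153900 = 153909)
W + V = 2832243 + 153909 = 2986152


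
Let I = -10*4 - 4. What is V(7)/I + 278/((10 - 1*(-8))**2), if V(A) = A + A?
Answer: 481/891 ≈ 0.53984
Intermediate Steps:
I = -44 (I = -40 - 4 = -44)
V(A) = 2*A
V(7)/I + 278/((10 - 1*(-8))**2) = (2*7)/(-44) + 278/((10 - 1*(-8))**2) = 14*(-1/44) + 278/((10 + 8)**2) = -7/22 + 278/(18**2) = -7/22 + 278/324 = -7/22 + 278*(1/324) = -7/22 + 139/162 = 481/891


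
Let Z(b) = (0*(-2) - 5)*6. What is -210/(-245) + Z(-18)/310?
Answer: 165/217 ≈ 0.76037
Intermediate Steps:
Z(b) = -30 (Z(b) = (0 - 5)*6 = -5*6 = -30)
-210/(-245) + Z(-18)/310 = -210/(-245) - 30/310 = -210*(-1/245) - 30*1/310 = 6/7 - 3/31 = 165/217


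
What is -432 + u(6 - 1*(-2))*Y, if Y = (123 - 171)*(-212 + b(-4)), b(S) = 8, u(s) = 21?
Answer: 205200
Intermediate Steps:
Y = 9792 (Y = (123 - 171)*(-212 + 8) = -48*(-204) = 9792)
-432 + u(6 - 1*(-2))*Y = -432 + 21*9792 = -432 + 205632 = 205200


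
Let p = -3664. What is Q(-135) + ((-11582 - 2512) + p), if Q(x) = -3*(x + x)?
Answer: -16948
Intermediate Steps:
Q(x) = -6*x
Q(-135) + ((-11582 - 2512) + p) = -6*(-135) + ((-11582 - 2512) - 3664) = 810 + (-14094 - 3664) = 810 - 17758 = -16948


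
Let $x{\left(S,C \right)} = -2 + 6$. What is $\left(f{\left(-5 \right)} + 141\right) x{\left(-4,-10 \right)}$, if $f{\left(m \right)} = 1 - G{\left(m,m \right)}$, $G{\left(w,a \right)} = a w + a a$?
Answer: $368$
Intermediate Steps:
$G{\left(w,a \right)} = a^{2} + a w$ ($G{\left(w,a \right)} = a w + a^{2} = a^{2} + a w$)
$f{\left(m \right)} = 1 - 2 m^{2}$ ($f{\left(m \right)} = 1 - m \left(m + m\right) = 1 - m 2 m = 1 - 2 m^{2}$)
$x{\left(S,C \right)} = 4$
$\left(f{\left(-5 \right)} + 141\right) x{\left(-4,-10 \right)} = \left(\left(1 - 2 \left(-5\right)^{2}\right) + 141\right) 4 = \left(\left(1 - 50\right) + 141\right) 4 = \left(-49 + 141\right) 4 = 92 \cdot 4 = 368$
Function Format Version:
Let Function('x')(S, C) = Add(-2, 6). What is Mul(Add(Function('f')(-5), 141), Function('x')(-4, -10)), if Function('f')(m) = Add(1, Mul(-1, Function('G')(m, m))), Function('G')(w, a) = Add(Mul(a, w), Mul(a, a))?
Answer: 368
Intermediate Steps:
Function('G')(w, a) = Add(Pow(a, 2), Mul(a, w)) (Function('G')(w, a) = Add(Mul(a, w), Pow(a, 2)) = Add(Pow(a, 2), Mul(a, w)))
Function('f')(m) = Add(1, Mul(-2, Pow(m, 2))) (Function('f')(m) = Add(1, Mul(-1, Mul(m, Add(m, m)))) = Add(1, Mul(-1, Mul(m, Mul(2, m)))) = Add(1, Mul(-1, Mul(2, Pow(m, 2)))) = Add(1, Mul(-2, Pow(m, 2))))
Function('x')(S, C) = 4
Mul(Add(Function('f')(-5), 141), Function('x')(-4, -10)) = Mul(Add(Add(1, Mul(-2, Pow(-5, 2))), 141), 4) = Mul(Add(Add(1, Mul(-2, 25)), 141), 4) = Mul(Add(Add(1, -50), 141), 4) = Mul(Add(-49, 141), 4) = Mul(92, 4) = 368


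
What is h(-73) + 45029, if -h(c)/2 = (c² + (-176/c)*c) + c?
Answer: 34869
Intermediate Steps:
h(c) = 352 - 2*c - 2*c² (h(c) = -2*((c² + (-176/c)*c) + c) = -2*((c² - 176) + c) = -2*((-176 + c²) + c) = -2*(-176 + c + c²) = 352 - 2*c - 2*c²)
h(-73) + 45029 = (352 - 2*(-73) - 2*(-73)²) + 45029 = (352 + 146 - 2*5329) + 45029 = (352 + 146 - 10658) + 45029 = -10160 + 45029 = 34869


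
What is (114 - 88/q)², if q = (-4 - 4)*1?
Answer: 15625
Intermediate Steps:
q = -8 (q = -8*1 = -8)
(114 - 88/q)² = (114 - 88/(-8))² = (114 - 88*(-⅛))² = (114 + 11)² = 125² = 15625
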